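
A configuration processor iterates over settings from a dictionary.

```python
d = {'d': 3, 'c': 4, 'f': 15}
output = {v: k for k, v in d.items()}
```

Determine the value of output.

Step 1: Invert dict (swap keys and values):
  'd': 3 -> 3: 'd'
  'c': 4 -> 4: 'c'
  'f': 15 -> 15: 'f'
Therefore output = {3: 'd', 4: 'c', 15: 'f'}.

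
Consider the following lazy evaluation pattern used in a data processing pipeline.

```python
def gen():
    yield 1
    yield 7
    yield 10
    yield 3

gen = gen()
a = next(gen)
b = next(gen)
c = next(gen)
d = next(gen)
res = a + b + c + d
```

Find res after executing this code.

Step 1: Create generator and consume all values:
  a = next(gen) = 1
  b = next(gen) = 7
  c = next(gen) = 10
  d = next(gen) = 3
Step 2: res = 1 + 7 + 10 + 3 = 21.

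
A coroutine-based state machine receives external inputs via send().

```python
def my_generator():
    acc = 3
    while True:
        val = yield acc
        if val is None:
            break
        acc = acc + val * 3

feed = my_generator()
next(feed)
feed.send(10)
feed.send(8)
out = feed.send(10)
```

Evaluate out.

Step 1: next() -> yield acc=3.
Step 2: send(10) -> val=10, acc = 3 + 10*3 = 33, yield 33.
Step 3: send(8) -> val=8, acc = 33 + 8*3 = 57, yield 57.
Step 4: send(10) -> val=10, acc = 57 + 10*3 = 87, yield 87.
Therefore out = 87.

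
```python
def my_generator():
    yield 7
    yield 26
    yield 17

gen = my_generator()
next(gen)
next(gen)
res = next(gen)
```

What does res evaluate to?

Step 1: my_generator() creates a generator.
Step 2: next(gen) yields 7 (consumed and discarded).
Step 3: next(gen) yields 26 (consumed and discarded).
Step 4: next(gen) yields 17, assigned to res.
Therefore res = 17.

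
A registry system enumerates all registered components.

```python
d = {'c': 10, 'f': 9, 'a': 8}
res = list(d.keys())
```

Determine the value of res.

Step 1: d.keys() returns the dictionary keys in insertion order.
Therefore res = ['c', 'f', 'a'].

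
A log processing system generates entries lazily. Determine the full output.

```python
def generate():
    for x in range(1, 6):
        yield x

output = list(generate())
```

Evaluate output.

Step 1: The generator yields each value from range(1, 6).
Step 2: list() consumes all yields: [1, 2, 3, 4, 5].
Therefore output = [1, 2, 3, 4, 5].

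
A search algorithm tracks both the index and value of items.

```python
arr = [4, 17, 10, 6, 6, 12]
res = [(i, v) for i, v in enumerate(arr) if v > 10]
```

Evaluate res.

Step 1: Filter enumerate([4, 17, 10, 6, 6, 12]) keeping v > 10:
  (0, 4): 4 <= 10, excluded
  (1, 17): 17 > 10, included
  (2, 10): 10 <= 10, excluded
  (3, 6): 6 <= 10, excluded
  (4, 6): 6 <= 10, excluded
  (5, 12): 12 > 10, included
Therefore res = [(1, 17), (5, 12)].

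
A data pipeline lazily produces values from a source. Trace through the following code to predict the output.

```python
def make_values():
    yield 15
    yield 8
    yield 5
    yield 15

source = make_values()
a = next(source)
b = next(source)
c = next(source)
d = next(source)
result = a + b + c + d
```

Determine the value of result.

Step 1: Create generator and consume all values:
  a = next(source) = 15
  b = next(source) = 8
  c = next(source) = 5
  d = next(source) = 15
Step 2: result = 15 + 8 + 5 + 15 = 43.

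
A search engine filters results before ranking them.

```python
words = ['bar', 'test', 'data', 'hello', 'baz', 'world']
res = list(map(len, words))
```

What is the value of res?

Step 1: Map len() to each word:
  'bar' -> 3
  'test' -> 4
  'data' -> 4
  'hello' -> 5
  'baz' -> 3
  'world' -> 5
Therefore res = [3, 4, 4, 5, 3, 5].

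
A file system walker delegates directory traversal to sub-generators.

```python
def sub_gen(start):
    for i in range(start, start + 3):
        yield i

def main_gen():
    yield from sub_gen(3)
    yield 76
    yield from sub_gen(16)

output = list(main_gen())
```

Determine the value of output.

Step 1: main_gen() delegates to sub_gen(3):
  yield 3
  yield 4
  yield 5
Step 2: yield 76
Step 3: Delegates to sub_gen(16):
  yield 16
  yield 17
  yield 18
Therefore output = [3, 4, 5, 76, 16, 17, 18].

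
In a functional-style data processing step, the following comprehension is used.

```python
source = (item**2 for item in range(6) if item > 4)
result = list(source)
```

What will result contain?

Step 1: For range(6), keep item > 4, then square:
  item=0: 0 <= 4, excluded
  item=1: 1 <= 4, excluded
  item=2: 2 <= 4, excluded
  item=3: 3 <= 4, excluded
  item=4: 4 <= 4, excluded
  item=5: 5 > 4, yield 5**2 = 25
Therefore result = [25].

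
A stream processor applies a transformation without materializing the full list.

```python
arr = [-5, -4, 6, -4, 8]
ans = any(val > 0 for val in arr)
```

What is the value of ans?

Step 1: Check val > 0 for each element in [-5, -4, 6, -4, 8]:
  -5 > 0: False
  -4 > 0: False
  6 > 0: True
  -4 > 0: False
  8 > 0: True
Step 2: any() returns True.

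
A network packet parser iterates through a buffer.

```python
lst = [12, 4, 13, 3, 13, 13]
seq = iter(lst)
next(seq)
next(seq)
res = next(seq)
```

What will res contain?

Step 1: Create iterator over [12, 4, 13, 3, 13, 13].
Step 2: next() consumes 12.
Step 3: next() consumes 4.
Step 4: next() returns 13.
Therefore res = 13.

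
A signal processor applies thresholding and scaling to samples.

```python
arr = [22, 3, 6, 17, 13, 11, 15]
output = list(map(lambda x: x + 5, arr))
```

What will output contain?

Step 1: Apply lambda x: x + 5 to each element:
  22 -> 27
  3 -> 8
  6 -> 11
  17 -> 22
  13 -> 18
  11 -> 16
  15 -> 20
Therefore output = [27, 8, 11, 22, 18, 16, 20].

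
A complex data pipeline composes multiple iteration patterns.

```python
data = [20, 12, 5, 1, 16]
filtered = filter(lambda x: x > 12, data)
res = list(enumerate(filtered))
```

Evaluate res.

Step 1: Filter [20, 12, 5, 1, 16] for > 12: [20, 16].
Step 2: enumerate re-indexes from 0: [(0, 20), (1, 16)].
Therefore res = [(0, 20), (1, 16)].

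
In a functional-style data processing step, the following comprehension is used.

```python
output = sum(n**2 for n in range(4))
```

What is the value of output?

Step 1: Compute n**2 for each n in range(4):
  n=0: 0**2 = 0
  n=1: 1**2 = 1
  n=2: 2**2 = 4
  n=3: 3**2 = 9
Step 2: sum = 0 + 1 + 4 + 9 = 14.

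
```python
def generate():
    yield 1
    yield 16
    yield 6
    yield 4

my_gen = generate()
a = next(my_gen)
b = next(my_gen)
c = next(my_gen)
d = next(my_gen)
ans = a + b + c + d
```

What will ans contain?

Step 1: Create generator and consume all values:
  a = next(my_gen) = 1
  b = next(my_gen) = 16
  c = next(my_gen) = 6
  d = next(my_gen) = 4
Step 2: ans = 1 + 16 + 6 + 4 = 27.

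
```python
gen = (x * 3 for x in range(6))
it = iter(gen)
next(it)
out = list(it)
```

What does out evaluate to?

Step 1: Generator produces [0, 3, 6, 9, 12, 15].
Step 2: next(it) consumes first element (0).
Step 3: list(it) collects remaining: [3, 6, 9, 12, 15].
Therefore out = [3, 6, 9, 12, 15].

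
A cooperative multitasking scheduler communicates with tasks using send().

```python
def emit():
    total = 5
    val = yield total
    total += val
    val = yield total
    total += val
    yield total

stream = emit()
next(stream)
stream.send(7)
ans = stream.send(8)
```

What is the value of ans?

Step 1: next() -> yield total=5.
Step 2: send(7) -> val=7, total = 5+7 = 12, yield 12.
Step 3: send(8) -> val=8, total = 12+8 = 20, yield 20.
Therefore ans = 20.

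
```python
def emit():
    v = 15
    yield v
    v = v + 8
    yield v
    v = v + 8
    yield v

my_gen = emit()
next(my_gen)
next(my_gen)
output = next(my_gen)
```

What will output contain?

Step 1: Trace through generator execution:
  Yield 1: v starts at 15, yield 15
  Yield 2: v = 15 + 8 = 23, yield 23
  Yield 3: v = 23 + 8 = 31, yield 31
Step 2: First next() gets 15, second next() gets the second value, third next() yields 31.
Therefore output = 31.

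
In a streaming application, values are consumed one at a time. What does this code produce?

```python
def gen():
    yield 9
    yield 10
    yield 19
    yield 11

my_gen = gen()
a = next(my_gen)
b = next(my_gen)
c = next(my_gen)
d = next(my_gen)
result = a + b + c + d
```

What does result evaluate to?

Step 1: Create generator and consume all values:
  a = next(my_gen) = 9
  b = next(my_gen) = 10
  c = next(my_gen) = 19
  d = next(my_gen) = 11
Step 2: result = 9 + 10 + 19 + 11 = 49.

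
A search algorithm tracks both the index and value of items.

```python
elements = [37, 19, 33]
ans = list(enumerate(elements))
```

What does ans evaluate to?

Step 1: enumerate pairs each element with its index:
  (0, 37)
  (1, 19)
  (2, 33)
Therefore ans = [(0, 37), (1, 19), (2, 33)].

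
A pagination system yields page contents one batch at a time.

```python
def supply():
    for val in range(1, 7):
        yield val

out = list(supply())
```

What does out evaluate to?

Step 1: The generator yields each value from range(1, 7).
Step 2: list() consumes all yields: [1, 2, 3, 4, 5, 6].
Therefore out = [1, 2, 3, 4, 5, 6].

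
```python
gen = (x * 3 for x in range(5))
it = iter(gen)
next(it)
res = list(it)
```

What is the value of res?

Step 1: Generator produces [0, 3, 6, 9, 12].
Step 2: next(it) consumes first element (0).
Step 3: list(it) collects remaining: [3, 6, 9, 12].
Therefore res = [3, 6, 9, 12].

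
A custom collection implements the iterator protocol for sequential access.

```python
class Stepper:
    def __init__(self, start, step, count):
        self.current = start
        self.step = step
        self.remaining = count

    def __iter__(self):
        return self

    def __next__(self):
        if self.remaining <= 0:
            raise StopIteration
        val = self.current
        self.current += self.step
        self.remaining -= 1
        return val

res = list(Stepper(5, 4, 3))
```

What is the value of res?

Step 1: Stepper starts at 5, increments by 4, for 3 steps:
  Yield 5, then current += 4
  Yield 9, then current += 4
  Yield 13, then current += 4
Therefore res = [5, 9, 13].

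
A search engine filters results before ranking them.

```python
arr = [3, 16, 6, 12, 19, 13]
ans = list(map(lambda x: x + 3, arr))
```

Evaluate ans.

Step 1: Apply lambda x: x + 3 to each element:
  3 -> 6
  16 -> 19
  6 -> 9
  12 -> 15
  19 -> 22
  13 -> 16
Therefore ans = [6, 19, 9, 15, 22, 16].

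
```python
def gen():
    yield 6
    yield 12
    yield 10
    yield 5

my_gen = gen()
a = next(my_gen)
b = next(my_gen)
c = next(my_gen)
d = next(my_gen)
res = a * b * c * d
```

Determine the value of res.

Step 1: Create generator and consume all values:
  a = next(my_gen) = 6
  b = next(my_gen) = 12
  c = next(my_gen) = 10
  d = next(my_gen) = 5
Step 2: res = 6 * 12 * 10 * 5 = 3600.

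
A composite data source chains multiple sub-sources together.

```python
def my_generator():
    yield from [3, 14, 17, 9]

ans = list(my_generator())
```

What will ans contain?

Step 1: yield from delegates to the iterable, yielding each element.
Step 2: Collected values: [3, 14, 17, 9].
Therefore ans = [3, 14, 17, 9].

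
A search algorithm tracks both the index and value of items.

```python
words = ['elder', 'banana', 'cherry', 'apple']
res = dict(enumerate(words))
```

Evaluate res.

Step 1: enumerate pairs indices with words:
  0 -> 'elder'
  1 -> 'banana'
  2 -> 'cherry'
  3 -> 'apple'
Therefore res = {0: 'elder', 1: 'banana', 2: 'cherry', 3: 'apple'}.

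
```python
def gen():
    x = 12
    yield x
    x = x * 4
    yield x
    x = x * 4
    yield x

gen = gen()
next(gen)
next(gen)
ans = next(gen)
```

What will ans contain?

Step 1: Trace through generator execution:
  Yield 1: x starts at 12, yield 12
  Yield 2: x = 12 * 4 = 48, yield 48
  Yield 3: x = 48 * 4 = 192, yield 192
Step 2: First next() gets 12, second next() gets the second value, third next() yields 192.
Therefore ans = 192.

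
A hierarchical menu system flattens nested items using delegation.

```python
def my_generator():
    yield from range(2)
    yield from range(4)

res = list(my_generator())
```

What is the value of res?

Step 1: Trace yields in order:
  yield 0
  yield 1
  yield 0
  yield 1
  yield 2
  yield 3
Therefore res = [0, 1, 0, 1, 2, 3].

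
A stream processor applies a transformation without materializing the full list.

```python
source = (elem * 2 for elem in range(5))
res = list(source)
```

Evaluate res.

Step 1: For each elem in range(5), compute elem*2:
  elem=0: 0*2 = 0
  elem=1: 1*2 = 2
  elem=2: 2*2 = 4
  elem=3: 3*2 = 6
  elem=4: 4*2 = 8
Therefore res = [0, 2, 4, 6, 8].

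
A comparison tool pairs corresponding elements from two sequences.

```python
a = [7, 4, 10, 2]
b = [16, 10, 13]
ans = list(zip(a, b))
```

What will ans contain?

Step 1: zip stops at shortest (len(a)=4, len(b)=3):
  Index 0: (7, 16)
  Index 1: (4, 10)
  Index 2: (10, 13)
Step 2: Last element of a (2) has no pair, dropped.
Therefore ans = [(7, 16), (4, 10), (10, 13)].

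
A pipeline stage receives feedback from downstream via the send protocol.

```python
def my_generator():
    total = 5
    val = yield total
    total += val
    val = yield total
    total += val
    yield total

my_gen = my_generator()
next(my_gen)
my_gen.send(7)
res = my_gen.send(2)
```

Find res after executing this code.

Step 1: next() -> yield total=5.
Step 2: send(7) -> val=7, total = 5+7 = 12, yield 12.
Step 3: send(2) -> val=2, total = 12+2 = 14, yield 14.
Therefore res = 14.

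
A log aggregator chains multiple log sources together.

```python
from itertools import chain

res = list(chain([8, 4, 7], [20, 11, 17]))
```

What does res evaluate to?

Step 1: chain() concatenates iterables: [8, 4, 7] + [20, 11, 17].
Therefore res = [8, 4, 7, 20, 11, 17].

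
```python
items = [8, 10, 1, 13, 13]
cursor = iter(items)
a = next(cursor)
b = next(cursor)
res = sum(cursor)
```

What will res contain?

Step 1: Create iterator over [8, 10, 1, 13, 13].
Step 2: a = next() = 8, b = next() = 10.
Step 3: sum() of remaining [1, 13, 13] = 27.
Therefore res = 27.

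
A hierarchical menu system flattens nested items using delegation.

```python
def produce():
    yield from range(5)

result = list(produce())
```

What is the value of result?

Step 1: yield from delegates to the iterable, yielding each element.
Step 2: Collected values: [0, 1, 2, 3, 4].
Therefore result = [0, 1, 2, 3, 4].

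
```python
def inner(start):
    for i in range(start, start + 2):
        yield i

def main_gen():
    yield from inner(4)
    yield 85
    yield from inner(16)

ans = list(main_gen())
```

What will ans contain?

Step 1: main_gen() delegates to inner(4):
  yield 4
  yield 5
Step 2: yield 85
Step 3: Delegates to inner(16):
  yield 16
  yield 17
Therefore ans = [4, 5, 85, 16, 17].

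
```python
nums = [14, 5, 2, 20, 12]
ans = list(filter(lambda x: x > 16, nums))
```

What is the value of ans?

Step 1: Filter elements > 16:
  14: removed
  5: removed
  2: removed
  20: kept
  12: removed
Therefore ans = [20].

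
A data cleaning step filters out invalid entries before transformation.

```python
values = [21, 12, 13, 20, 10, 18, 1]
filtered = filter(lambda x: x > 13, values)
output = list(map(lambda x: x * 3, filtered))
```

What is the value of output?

Step 1: Filter values for elements > 13:
  21: kept
  12: removed
  13: removed
  20: kept
  10: removed
  18: kept
  1: removed
Step 2: Map x * 3 on filtered [21, 20, 18]:
  21 -> 63
  20 -> 60
  18 -> 54
Therefore output = [63, 60, 54].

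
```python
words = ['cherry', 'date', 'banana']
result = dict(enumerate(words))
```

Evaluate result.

Step 1: enumerate pairs indices with words:
  0 -> 'cherry'
  1 -> 'date'
  2 -> 'banana'
Therefore result = {0: 'cherry', 1: 'date', 2: 'banana'}.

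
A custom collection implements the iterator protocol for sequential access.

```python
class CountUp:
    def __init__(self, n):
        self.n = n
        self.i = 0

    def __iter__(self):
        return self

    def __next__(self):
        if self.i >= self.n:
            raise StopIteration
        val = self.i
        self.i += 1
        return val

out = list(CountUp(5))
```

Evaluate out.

Step 1: CountUp(5) creates an iterator counting 0 to 4.
Step 2: list() consumes all values: [0, 1, 2, 3, 4].
Therefore out = [0, 1, 2, 3, 4].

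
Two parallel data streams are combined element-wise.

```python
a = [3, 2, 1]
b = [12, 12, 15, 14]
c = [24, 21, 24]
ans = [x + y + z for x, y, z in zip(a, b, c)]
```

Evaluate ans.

Step 1: zip three lists (truncates to shortest, len=3):
  3 + 12 + 24 = 39
  2 + 12 + 21 = 35
  1 + 15 + 24 = 40
Therefore ans = [39, 35, 40].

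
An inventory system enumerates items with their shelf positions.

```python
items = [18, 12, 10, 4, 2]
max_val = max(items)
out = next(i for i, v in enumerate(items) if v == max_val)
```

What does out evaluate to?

Step 1: max([18, 12, 10, 4, 2]) = 18.
Step 2: Find first index where value == 18:
  Index 0: 18 == 18, found!
Therefore out = 0.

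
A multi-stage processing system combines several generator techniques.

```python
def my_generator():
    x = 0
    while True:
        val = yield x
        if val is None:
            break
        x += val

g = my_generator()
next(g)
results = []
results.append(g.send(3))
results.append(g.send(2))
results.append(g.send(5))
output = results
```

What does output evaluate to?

Step 1: next(g) -> yield 0.
Step 2: send(3) -> x = 3, yield 3.
Step 3: send(2) -> x = 5, yield 5.
Step 4: send(5) -> x = 10, yield 10.
Therefore output = [3, 5, 10].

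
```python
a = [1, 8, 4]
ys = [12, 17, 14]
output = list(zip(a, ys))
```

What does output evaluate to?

Step 1: zip pairs elements at same index:
  Index 0: (1, 12)
  Index 1: (8, 17)
  Index 2: (4, 14)
Therefore output = [(1, 12), (8, 17), (4, 14)].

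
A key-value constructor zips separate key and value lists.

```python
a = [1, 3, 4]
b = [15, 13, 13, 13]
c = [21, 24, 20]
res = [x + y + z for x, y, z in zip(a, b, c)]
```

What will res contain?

Step 1: zip three lists (truncates to shortest, len=3):
  1 + 15 + 21 = 37
  3 + 13 + 24 = 40
  4 + 13 + 20 = 37
Therefore res = [37, 40, 37].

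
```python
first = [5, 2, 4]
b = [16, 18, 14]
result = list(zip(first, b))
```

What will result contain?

Step 1: zip pairs elements at same index:
  Index 0: (5, 16)
  Index 1: (2, 18)
  Index 2: (4, 14)
Therefore result = [(5, 16), (2, 18), (4, 14)].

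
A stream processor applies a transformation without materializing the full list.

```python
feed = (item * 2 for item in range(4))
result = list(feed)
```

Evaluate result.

Step 1: For each item in range(4), compute item*2:
  item=0: 0*2 = 0
  item=1: 1*2 = 2
  item=2: 2*2 = 4
  item=3: 3*2 = 6
Therefore result = [0, 2, 4, 6].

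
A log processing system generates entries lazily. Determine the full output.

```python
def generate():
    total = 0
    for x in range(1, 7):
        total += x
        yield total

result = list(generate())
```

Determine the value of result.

Step 1: Generator accumulates running sum:
  x=1: total = 1, yield 1
  x=2: total = 3, yield 3
  x=3: total = 6, yield 6
  x=4: total = 10, yield 10
  x=5: total = 15, yield 15
  x=6: total = 21, yield 21
Therefore result = [1, 3, 6, 10, 15, 21].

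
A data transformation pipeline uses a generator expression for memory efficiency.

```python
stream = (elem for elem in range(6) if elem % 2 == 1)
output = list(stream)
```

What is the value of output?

Step 1: Filter range(6) keeping only odd values:
  elem=0: even, excluded
  elem=1: odd, included
  elem=2: even, excluded
  elem=3: odd, included
  elem=4: even, excluded
  elem=5: odd, included
Therefore output = [1, 3, 5].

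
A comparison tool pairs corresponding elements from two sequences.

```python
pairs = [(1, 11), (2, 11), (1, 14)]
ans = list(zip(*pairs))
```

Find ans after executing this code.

Step 1: zip(*pairs) transposes: unzips [(1, 11), (2, 11), (1, 14)] into separate sequences.
Step 2: First elements: (1, 2, 1), second elements: (11, 11, 14).
Therefore ans = [(1, 2, 1), (11, 11, 14)].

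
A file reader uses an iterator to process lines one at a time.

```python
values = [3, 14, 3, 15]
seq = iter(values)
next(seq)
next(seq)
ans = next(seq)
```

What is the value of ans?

Step 1: Create iterator over [3, 14, 3, 15].
Step 2: next() consumes 3.
Step 3: next() consumes 14.
Step 4: next() returns 3.
Therefore ans = 3.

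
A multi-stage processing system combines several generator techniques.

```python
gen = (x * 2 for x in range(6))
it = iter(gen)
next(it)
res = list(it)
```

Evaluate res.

Step 1: Generator produces [0, 2, 4, 6, 8, 10].
Step 2: next(it) consumes first element (0).
Step 3: list(it) collects remaining: [2, 4, 6, 8, 10].
Therefore res = [2, 4, 6, 8, 10].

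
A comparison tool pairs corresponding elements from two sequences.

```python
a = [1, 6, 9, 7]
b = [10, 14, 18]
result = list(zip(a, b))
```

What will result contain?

Step 1: zip stops at shortest (len(a)=4, len(b)=3):
  Index 0: (1, 10)
  Index 1: (6, 14)
  Index 2: (9, 18)
Step 2: Last element of a (7) has no pair, dropped.
Therefore result = [(1, 10), (6, 14), (9, 18)].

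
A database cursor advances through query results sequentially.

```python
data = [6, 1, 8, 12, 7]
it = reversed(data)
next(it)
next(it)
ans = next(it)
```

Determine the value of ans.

Step 1: reversed([6, 1, 8, 12, 7]) gives iterator: [7, 12, 8, 1, 6].
Step 2: First next() = 7, second next() = 12.
Step 3: Third next() = 8.
Therefore ans = 8.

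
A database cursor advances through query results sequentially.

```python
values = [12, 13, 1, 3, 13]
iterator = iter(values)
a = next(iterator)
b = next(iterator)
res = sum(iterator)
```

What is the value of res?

Step 1: Create iterator over [12, 13, 1, 3, 13].
Step 2: a = next() = 12, b = next() = 13.
Step 3: sum() of remaining [1, 3, 13] = 17.
Therefore res = 17.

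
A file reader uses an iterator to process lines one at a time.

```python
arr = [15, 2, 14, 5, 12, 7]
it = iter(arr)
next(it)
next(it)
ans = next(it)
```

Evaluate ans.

Step 1: Create iterator over [15, 2, 14, 5, 12, 7].
Step 2: next() consumes 15.
Step 3: next() consumes 2.
Step 4: next() returns 14.
Therefore ans = 14.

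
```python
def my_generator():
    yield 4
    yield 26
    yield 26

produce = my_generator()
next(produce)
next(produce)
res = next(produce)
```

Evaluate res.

Step 1: my_generator() creates a generator.
Step 2: next(produce) yields 4 (consumed and discarded).
Step 3: next(produce) yields 26 (consumed and discarded).
Step 4: next(produce) yields 26, assigned to res.
Therefore res = 26.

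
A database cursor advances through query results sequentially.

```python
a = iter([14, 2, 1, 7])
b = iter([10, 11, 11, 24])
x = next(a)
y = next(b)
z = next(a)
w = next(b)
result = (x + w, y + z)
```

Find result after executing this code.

Step 1: a iterates [14, 2, 1, 7], b iterates [10, 11, 11, 24].
Step 2: x = next(a) = 14, y = next(b) = 10.
Step 3: z = next(a) = 2, w = next(b) = 11.
Step 4: result = (14 + 11, 10 + 2) = (25, 12).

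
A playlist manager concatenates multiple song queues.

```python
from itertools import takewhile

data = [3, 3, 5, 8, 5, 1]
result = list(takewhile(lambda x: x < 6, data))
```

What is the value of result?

Step 1: takewhile stops at first element >= 6:
  3 < 6: take
  3 < 6: take
  5 < 6: take
  8 >= 6: stop
Therefore result = [3, 3, 5].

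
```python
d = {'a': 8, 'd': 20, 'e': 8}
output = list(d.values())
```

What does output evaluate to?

Step 1: d.values() returns the dictionary values in insertion order.
Therefore output = [8, 20, 8].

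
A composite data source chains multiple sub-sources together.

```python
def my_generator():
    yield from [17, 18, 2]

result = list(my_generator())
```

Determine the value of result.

Step 1: yield from delegates to the iterable, yielding each element.
Step 2: Collected values: [17, 18, 2].
Therefore result = [17, 18, 2].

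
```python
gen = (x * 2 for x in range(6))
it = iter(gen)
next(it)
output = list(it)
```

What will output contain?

Step 1: Generator produces [0, 2, 4, 6, 8, 10].
Step 2: next(it) consumes first element (0).
Step 3: list(it) collects remaining: [2, 4, 6, 8, 10].
Therefore output = [2, 4, 6, 8, 10].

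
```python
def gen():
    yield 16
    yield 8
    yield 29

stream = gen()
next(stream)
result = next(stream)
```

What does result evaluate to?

Step 1: gen() creates a generator.
Step 2: next(stream) yields 16 (consumed and discarded).
Step 3: next(stream) yields 8, assigned to result.
Therefore result = 8.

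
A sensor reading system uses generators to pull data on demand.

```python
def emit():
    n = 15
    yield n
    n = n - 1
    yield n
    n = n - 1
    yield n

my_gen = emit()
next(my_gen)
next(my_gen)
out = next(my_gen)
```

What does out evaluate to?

Step 1: Trace through generator execution:
  Yield 1: n starts at 15, yield 15
  Yield 2: n = 15 - 1 = 14, yield 14
  Yield 3: n = 14 - 1 = 13, yield 13
Step 2: First next() gets 15, second next() gets the second value, third next() yields 13.
Therefore out = 13.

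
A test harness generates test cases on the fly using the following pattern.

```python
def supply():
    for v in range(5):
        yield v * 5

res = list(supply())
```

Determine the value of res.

Step 1: For each v in range(5), yield v * 5:
  v=0: yield 0 * 5 = 0
  v=1: yield 1 * 5 = 5
  v=2: yield 2 * 5 = 10
  v=3: yield 3 * 5 = 15
  v=4: yield 4 * 5 = 20
Therefore res = [0, 5, 10, 15, 20].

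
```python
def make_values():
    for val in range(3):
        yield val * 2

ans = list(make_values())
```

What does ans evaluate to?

Step 1: For each val in range(3), yield val * 2:
  val=0: yield 0 * 2 = 0
  val=1: yield 1 * 2 = 2
  val=2: yield 2 * 2 = 4
Therefore ans = [0, 2, 4].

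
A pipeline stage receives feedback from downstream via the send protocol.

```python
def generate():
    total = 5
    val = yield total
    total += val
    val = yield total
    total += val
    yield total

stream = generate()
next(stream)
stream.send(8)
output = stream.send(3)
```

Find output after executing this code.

Step 1: next() -> yield total=5.
Step 2: send(8) -> val=8, total = 5+8 = 13, yield 13.
Step 3: send(3) -> val=3, total = 13+3 = 16, yield 16.
Therefore output = 16.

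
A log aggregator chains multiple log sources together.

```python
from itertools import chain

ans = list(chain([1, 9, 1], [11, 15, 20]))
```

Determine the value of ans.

Step 1: chain() concatenates iterables: [1, 9, 1] + [11, 15, 20].
Therefore ans = [1, 9, 1, 11, 15, 20].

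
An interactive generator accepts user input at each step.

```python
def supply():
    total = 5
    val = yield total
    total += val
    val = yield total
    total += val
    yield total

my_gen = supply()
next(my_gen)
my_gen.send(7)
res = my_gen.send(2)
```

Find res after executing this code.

Step 1: next() -> yield total=5.
Step 2: send(7) -> val=7, total = 5+7 = 12, yield 12.
Step 3: send(2) -> val=2, total = 12+2 = 14, yield 14.
Therefore res = 14.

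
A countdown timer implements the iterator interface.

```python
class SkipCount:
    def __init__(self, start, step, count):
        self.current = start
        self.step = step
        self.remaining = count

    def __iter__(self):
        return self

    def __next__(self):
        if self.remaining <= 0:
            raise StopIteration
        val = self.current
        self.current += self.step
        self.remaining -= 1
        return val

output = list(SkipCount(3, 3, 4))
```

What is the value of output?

Step 1: SkipCount starts at 3, increments by 3, for 4 steps:
  Yield 3, then current += 3
  Yield 6, then current += 3
  Yield 9, then current += 3
  Yield 12, then current += 3
Therefore output = [3, 6, 9, 12].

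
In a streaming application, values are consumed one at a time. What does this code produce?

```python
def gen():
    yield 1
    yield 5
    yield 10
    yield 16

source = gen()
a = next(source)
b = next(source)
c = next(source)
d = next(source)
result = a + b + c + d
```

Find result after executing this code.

Step 1: Create generator and consume all values:
  a = next(source) = 1
  b = next(source) = 5
  c = next(source) = 10
  d = next(source) = 16
Step 2: result = 1 + 5 + 10 + 16 = 32.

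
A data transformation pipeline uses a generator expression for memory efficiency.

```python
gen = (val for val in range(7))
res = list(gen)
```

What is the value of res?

Step 1: Generator expression iterates range(7): [0, 1, 2, 3, 4, 5, 6].
Step 2: list() collects all values.
Therefore res = [0, 1, 2, 3, 4, 5, 6].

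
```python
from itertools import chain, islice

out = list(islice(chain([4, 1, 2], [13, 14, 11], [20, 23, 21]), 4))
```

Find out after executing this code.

Step 1: chain([4, 1, 2], [13, 14, 11], [20, 23, 21]) = [4, 1, 2, 13, 14, 11, 20, 23, 21].
Step 2: islice takes first 4 elements: [4, 1, 2, 13].
Therefore out = [4, 1, 2, 13].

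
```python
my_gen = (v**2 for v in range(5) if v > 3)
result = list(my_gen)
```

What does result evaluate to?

Step 1: For range(5), keep v > 3, then square:
  v=0: 0 <= 3, excluded
  v=1: 1 <= 3, excluded
  v=2: 2 <= 3, excluded
  v=3: 3 <= 3, excluded
  v=4: 4 > 3, yield 4**2 = 16
Therefore result = [16].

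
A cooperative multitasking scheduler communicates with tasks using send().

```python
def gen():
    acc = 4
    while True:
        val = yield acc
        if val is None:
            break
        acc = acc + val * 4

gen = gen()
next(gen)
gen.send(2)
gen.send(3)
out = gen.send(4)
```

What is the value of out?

Step 1: next() -> yield acc=4.
Step 2: send(2) -> val=2, acc = 4 + 2*4 = 12, yield 12.
Step 3: send(3) -> val=3, acc = 12 + 3*4 = 24, yield 24.
Step 4: send(4) -> val=4, acc = 24 + 4*4 = 40, yield 40.
Therefore out = 40.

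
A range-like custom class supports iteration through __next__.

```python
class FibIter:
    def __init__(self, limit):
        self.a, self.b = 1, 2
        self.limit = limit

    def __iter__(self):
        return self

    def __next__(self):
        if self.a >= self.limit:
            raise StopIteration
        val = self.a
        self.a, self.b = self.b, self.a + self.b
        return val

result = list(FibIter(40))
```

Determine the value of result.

Step 1: Fibonacci-like sequence (a=1, b=2) until >= 40:
  Yield 1, then a,b = 2,3
  Yield 2, then a,b = 3,5
  Yield 3, then a,b = 5,8
  Yield 5, then a,b = 8,13
  Yield 8, then a,b = 13,21
  Yield 13, then a,b = 21,34
  Yield 21, then a,b = 34,55
  Yield 34, then a,b = 55,89
Step 2: 55 >= 40, stop.
Therefore result = [1, 2, 3, 5, 8, 13, 21, 34].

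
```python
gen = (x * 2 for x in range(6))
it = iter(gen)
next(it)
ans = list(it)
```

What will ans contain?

Step 1: Generator produces [0, 2, 4, 6, 8, 10].
Step 2: next(it) consumes first element (0).
Step 3: list(it) collects remaining: [2, 4, 6, 8, 10].
Therefore ans = [2, 4, 6, 8, 10].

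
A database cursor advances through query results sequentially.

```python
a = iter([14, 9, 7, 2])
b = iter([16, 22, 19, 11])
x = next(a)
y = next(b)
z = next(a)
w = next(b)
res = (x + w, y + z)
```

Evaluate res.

Step 1: a iterates [14, 9, 7, 2], b iterates [16, 22, 19, 11].
Step 2: x = next(a) = 14, y = next(b) = 16.
Step 3: z = next(a) = 9, w = next(b) = 22.
Step 4: res = (14 + 22, 16 + 9) = (36, 25).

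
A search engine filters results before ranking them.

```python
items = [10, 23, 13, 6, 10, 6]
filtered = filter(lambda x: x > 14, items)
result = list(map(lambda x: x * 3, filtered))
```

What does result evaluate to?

Step 1: Filter items for elements > 14:
  10: removed
  23: kept
  13: removed
  6: removed
  10: removed
  6: removed
Step 2: Map x * 3 on filtered [23]:
  23 -> 69
Therefore result = [69].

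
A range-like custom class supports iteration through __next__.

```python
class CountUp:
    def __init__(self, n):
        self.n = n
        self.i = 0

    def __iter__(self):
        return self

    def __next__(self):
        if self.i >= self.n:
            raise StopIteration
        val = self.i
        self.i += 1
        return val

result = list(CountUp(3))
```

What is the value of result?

Step 1: CountUp(3) creates an iterator counting 0 to 2.
Step 2: list() consumes all values: [0, 1, 2].
Therefore result = [0, 1, 2].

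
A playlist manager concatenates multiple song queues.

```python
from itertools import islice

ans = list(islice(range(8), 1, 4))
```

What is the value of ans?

Step 1: islice(range(8), 1, 4) takes elements at indices [1, 4).
Step 2: Elements: [1, 2, 3].
Therefore ans = [1, 2, 3].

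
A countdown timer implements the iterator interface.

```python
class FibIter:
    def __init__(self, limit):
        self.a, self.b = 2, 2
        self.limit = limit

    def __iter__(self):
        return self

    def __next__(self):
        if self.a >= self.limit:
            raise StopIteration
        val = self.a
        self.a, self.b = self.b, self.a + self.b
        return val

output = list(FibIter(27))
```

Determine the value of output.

Step 1: Fibonacci-like sequence (a=2, b=2) until >= 27:
  Yield 2, then a,b = 2,4
  Yield 2, then a,b = 4,6
  Yield 4, then a,b = 6,10
  Yield 6, then a,b = 10,16
  Yield 10, then a,b = 16,26
  Yield 16, then a,b = 26,42
  Yield 26, then a,b = 42,68
Step 2: 42 >= 27, stop.
Therefore output = [2, 2, 4, 6, 10, 16, 26].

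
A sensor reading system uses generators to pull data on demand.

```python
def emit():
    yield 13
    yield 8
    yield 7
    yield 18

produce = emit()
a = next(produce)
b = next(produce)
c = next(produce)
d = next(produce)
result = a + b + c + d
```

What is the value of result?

Step 1: Create generator and consume all values:
  a = next(produce) = 13
  b = next(produce) = 8
  c = next(produce) = 7
  d = next(produce) = 18
Step 2: result = 13 + 8 + 7 + 18 = 46.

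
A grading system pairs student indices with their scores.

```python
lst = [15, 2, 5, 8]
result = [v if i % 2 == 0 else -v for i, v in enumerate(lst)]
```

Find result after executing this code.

Step 1: For each (i, v), keep v if i is even, negate if odd:
  i=0 (even): keep 15
  i=1 (odd): negate to -2
  i=2 (even): keep 5
  i=3 (odd): negate to -8
Therefore result = [15, -2, 5, -8].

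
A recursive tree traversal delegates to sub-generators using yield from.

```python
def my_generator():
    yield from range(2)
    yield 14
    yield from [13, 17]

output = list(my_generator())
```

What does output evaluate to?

Step 1: Trace yields in order:
  yield 0
  yield 1
  yield 14
  yield 13
  yield 17
Therefore output = [0, 1, 14, 13, 17].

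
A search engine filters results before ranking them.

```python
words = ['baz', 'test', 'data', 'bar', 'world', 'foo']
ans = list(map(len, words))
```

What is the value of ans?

Step 1: Map len() to each word:
  'baz' -> 3
  'test' -> 4
  'data' -> 4
  'bar' -> 3
  'world' -> 5
  'foo' -> 3
Therefore ans = [3, 4, 4, 3, 5, 3].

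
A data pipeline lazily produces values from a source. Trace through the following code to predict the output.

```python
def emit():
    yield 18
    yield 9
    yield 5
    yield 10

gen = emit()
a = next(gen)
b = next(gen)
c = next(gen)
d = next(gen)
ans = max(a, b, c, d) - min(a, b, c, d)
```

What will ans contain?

Step 1: Create generator and consume all values:
  a = next(gen) = 18
  b = next(gen) = 9
  c = next(gen) = 5
  d = next(gen) = 10
Step 2: max = 18, min = 5, ans = 18 - 5 = 13.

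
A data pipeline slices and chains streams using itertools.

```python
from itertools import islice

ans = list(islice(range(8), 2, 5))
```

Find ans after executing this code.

Step 1: islice(range(8), 2, 5) takes elements at indices [2, 5).
Step 2: Elements: [2, 3, 4].
Therefore ans = [2, 3, 4].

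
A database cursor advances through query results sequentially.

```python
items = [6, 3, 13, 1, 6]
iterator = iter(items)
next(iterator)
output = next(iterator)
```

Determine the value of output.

Step 1: Create iterator over [6, 3, 13, 1, 6].
Step 2: next() consumes 6.
Step 3: next() returns 3.
Therefore output = 3.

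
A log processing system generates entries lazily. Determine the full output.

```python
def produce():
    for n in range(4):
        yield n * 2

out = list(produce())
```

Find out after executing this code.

Step 1: For each n in range(4), yield n * 2:
  n=0: yield 0 * 2 = 0
  n=1: yield 1 * 2 = 2
  n=2: yield 2 * 2 = 4
  n=3: yield 3 * 2 = 6
Therefore out = [0, 2, 4, 6].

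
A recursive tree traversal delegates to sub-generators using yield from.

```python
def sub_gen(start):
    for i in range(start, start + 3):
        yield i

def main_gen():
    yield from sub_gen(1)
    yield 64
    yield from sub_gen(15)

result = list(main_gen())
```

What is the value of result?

Step 1: main_gen() delegates to sub_gen(1):
  yield 1
  yield 2
  yield 3
Step 2: yield 64
Step 3: Delegates to sub_gen(15):
  yield 15
  yield 16
  yield 17
Therefore result = [1, 2, 3, 64, 15, 16, 17].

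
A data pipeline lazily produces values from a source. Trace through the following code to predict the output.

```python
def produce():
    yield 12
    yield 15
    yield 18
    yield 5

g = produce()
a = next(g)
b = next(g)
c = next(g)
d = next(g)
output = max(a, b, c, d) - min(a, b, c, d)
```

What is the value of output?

Step 1: Create generator and consume all values:
  a = next(g) = 12
  b = next(g) = 15
  c = next(g) = 18
  d = next(g) = 5
Step 2: max = 18, min = 5, output = 18 - 5 = 13.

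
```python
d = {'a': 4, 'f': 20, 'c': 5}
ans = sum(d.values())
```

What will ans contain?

Step 1: d.values() = [4, 20, 5].
Step 2: sum = 29.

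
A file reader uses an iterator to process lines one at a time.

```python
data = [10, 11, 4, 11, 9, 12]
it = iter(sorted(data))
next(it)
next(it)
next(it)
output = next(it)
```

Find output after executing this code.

Step 1: sorted([10, 11, 4, 11, 9, 12]) = [4, 9, 10, 11, 11, 12].
Step 2: Create iterator and skip 3 elements.
Step 3: next() returns 11.
Therefore output = 11.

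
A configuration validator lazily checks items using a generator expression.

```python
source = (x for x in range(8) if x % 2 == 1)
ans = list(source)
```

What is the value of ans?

Step 1: Filter range(8) keeping only odd values:
  x=0: even, excluded
  x=1: odd, included
  x=2: even, excluded
  x=3: odd, included
  x=4: even, excluded
  x=5: odd, included
  x=6: even, excluded
  x=7: odd, included
Therefore ans = [1, 3, 5, 7].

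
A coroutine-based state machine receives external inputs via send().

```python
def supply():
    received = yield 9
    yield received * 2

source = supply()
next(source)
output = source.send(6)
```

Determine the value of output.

Step 1: next(source) advances to first yield, producing 9.
Step 2: send(6) resumes, received = 6.
Step 3: yield received * 2 = 6 * 2 = 12.
Therefore output = 12.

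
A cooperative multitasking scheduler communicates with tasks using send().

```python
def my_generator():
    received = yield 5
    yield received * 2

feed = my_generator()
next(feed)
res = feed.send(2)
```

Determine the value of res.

Step 1: next(feed) advances to first yield, producing 5.
Step 2: send(2) resumes, received = 2.
Step 3: yield received * 2 = 2 * 2 = 4.
Therefore res = 4.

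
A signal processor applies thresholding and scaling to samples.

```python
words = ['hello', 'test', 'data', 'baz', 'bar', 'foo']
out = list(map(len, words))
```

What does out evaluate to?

Step 1: Map len() to each word:
  'hello' -> 5
  'test' -> 4
  'data' -> 4
  'baz' -> 3
  'bar' -> 3
  'foo' -> 3
Therefore out = [5, 4, 4, 3, 3, 3].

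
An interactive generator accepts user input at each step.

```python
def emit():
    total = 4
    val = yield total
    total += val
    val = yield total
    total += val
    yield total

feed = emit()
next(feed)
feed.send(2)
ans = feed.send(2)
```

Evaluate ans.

Step 1: next() -> yield total=4.
Step 2: send(2) -> val=2, total = 4+2 = 6, yield 6.
Step 3: send(2) -> val=2, total = 6+2 = 8, yield 8.
Therefore ans = 8.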